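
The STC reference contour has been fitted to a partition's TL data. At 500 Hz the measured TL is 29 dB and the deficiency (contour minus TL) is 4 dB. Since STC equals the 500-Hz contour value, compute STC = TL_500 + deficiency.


By ASTM E413, STC = value of the fitted reference contour at 500 Hz.
Contour value at 500 Hz = TL_500 + deficiency = 29 + 4 = 33
STC = 33


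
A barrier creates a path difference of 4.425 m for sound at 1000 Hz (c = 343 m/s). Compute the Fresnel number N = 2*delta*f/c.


N = 2*delta*f/c = 2*delta/lambda, where lambda = c/f
lambda = 343 / 1000 = 0.343 m
N = 2 * 4.425 / 0.343 = 25.802


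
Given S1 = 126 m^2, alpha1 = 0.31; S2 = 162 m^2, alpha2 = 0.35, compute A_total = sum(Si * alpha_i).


126 * 0.31 = 39.06
162 * 0.35 = 56.7
A_total = 39.06 + 56.7 = 95.76 m^2


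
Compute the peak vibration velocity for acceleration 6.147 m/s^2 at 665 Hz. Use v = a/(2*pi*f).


omega = 2*pi*f = 2*pi*665 = 4178.32 rad/s
v = a / omega = 6.147 / 4178.32 = 0.0014712 m/s


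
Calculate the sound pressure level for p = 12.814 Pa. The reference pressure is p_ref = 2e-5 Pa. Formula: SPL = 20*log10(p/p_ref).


p / p_ref = 12.814 / 2e-5 = 640700
SPL = 20 * log10(640700) = 116.13 dB


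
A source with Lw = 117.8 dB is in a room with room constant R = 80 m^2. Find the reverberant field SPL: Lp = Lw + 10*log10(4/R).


4/R = 4/80 = 0.05
Lp = 117.8 + 10*log10(0.05) = 104.79 dB


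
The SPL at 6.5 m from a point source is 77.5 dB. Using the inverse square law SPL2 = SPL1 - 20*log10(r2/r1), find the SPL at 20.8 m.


r2/r1 = 20.8/6.5 = 3.2
Correction = 20*log10(3.2) = 10.103 dB
SPL2 = 77.5 - 10.103 = 67.397 dB


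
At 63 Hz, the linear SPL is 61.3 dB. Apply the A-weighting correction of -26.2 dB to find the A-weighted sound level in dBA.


A-weighting table: 63 Hz -> -26.2 dB correction
SPL_A = SPL + correction = 61.3 + (-26.2) = 35.1 dBA


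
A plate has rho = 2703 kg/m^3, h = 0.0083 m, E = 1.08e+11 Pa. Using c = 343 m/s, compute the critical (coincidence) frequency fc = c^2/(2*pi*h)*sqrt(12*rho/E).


12*rho/E = 12*2703/1.08e+11 = 3.00333e-07
sqrt(12*rho/E) = sqrt(3.00333e-07) = 0.000548026
c^2/(2*pi*h) = 343^2/(2*pi*0.0083) = 2.25595e+06
fc = 2.25595e+06 * 0.000548026 = 1236.3 Hz


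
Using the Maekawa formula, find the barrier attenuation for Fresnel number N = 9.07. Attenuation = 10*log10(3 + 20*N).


3 + 20*N = 3 + 20*9.07 = 184.4
Att = 10*log10(184.4) = 22.658 dB


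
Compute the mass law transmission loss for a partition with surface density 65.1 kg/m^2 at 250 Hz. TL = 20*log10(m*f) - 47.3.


m * f = 65.1 * 250 = 16275
20*log10(16275) = 84.2304 dB
TL = 84.2304 - 47.3 = 36.93 dB


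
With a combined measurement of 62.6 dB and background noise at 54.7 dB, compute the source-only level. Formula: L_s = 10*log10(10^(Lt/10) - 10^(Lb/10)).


10^(62.6/10) = 1.8197e+06
10^(54.7/10) = 295121
Difference = 1.8197e+06 - 295121 = 1.52458e+06
L_source = 10*log10(1.52458e+06) = 61.832 dB


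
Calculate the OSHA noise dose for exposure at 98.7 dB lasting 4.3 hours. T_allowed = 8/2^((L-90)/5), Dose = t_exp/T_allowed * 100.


T_allowed = 8 / 2^((98.7 - 90)/5) = 2.39496 hr
Dose = 4.3 / 2.39496 * 100 = 179.54 %


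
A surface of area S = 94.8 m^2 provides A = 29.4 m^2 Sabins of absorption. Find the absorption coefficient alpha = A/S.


Absorption coefficient = absorbed power / incident power
alpha = A / S = 29.4 / 94.8 = 0.31013


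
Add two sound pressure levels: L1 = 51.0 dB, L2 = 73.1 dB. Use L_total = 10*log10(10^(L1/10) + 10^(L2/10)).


10^(51.0/10) = 125893
10^(73.1/10) = 2.04174e+07
Sum = 125893 + 2.04174e+07 = 2.05433e+07
L_total = 10*log10(2.05433e+07) = 73.127 dB


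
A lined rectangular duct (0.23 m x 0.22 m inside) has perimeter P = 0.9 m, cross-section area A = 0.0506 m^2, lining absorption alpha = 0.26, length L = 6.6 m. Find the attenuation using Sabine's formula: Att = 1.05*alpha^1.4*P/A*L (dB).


alpha^1.4 = 0.26^1.4 = 0.151692
Attenuation rate = 1.05 * alpha^1.4 * P / A
= 1.05 * 0.151692 * 0.9 / 0.0506 = 2.83298 dB/m
Total Att = 2.83298 * 6.6 = 18.698 dB


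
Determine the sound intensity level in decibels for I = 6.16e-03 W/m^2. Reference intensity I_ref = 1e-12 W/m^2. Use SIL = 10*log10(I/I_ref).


I / I_ref = 6.16e-03 / 1e-12 = 6.16e+09
SIL = 10 * log10(6.16e+09) = 97.896 dB


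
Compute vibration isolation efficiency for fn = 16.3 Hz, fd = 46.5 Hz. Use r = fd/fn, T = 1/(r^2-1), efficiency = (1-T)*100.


r = 46.5 / 16.3 = 2.85276
r^2 - 1 = 2.85276^2 - 1 = 7.13824
T = 1/7.13824 = 0.140091
Efficiency = (1 - 0.140091)*100 = 85.991 %


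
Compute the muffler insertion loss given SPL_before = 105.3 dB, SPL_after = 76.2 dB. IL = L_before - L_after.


Insertion loss = SPL without muffler - SPL with muffler
IL = 105.3 - 76.2 = 29.1 dB


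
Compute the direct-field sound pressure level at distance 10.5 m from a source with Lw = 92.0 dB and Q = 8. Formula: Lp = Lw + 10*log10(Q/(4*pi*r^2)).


4*pi*r^2 = 4*pi*10.5^2 = 1385.44 m^2
Q / (4*pi*r^2) = 8 / 1385.44 = 0.00577434
Lp = 92.0 + 10*log10(0.00577434) = 69.615 dB


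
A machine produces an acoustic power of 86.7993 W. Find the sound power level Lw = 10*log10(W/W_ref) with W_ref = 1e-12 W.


W / W_ref = 86.7993 / 1e-12 = 8.67993e+13
Lw = 10 * log10(8.67993e+13) = 139.39 dB


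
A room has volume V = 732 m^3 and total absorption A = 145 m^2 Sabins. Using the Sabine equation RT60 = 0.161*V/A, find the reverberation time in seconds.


RT60 = 0.161 * 732 / 145 = 0.81277 s


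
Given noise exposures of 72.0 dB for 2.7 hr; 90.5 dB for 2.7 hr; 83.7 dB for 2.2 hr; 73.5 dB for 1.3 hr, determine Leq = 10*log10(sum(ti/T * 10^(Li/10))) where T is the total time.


T_total = 2.7 + 2.7 + 2.2 + 1.3 = 8.9 hr
(2.7/8.9) * 10^(72.0/10) = 4.8081e+06
(2.7/8.9) * 10^(90.5/10) = 3.40388e+08
(2.2/8.9) * 10^(83.7/10) = 5.79472e+07
(1.3/8.9) * 10^(73.5/10) = 3.27004e+06
Sum = 4.8081e+06 + 3.40388e+08 + 5.79472e+07 + 3.27004e+06 = 4.06413e+08
Leq = 10*log10(4.06413e+08) = 86.09 dB


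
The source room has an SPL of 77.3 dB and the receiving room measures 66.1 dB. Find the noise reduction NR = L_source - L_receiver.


NR = L_source - L_receiver (difference between source and receiving room levels)
NR = 77.3 - 66.1 = 11.2 dB


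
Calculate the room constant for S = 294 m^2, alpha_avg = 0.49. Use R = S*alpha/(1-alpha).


R = 294 * 0.49 / (1 - 0.49) = 282.47 m^2


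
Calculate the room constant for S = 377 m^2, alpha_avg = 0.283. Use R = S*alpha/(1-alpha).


R = 377 * 0.283 / (1 - 0.283) = 148.8 m^2


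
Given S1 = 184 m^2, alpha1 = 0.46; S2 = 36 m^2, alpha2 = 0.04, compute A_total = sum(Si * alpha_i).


184 * 0.46 = 84.64
36 * 0.04 = 1.44
A_total = 84.64 + 1.44 = 86.08 m^2


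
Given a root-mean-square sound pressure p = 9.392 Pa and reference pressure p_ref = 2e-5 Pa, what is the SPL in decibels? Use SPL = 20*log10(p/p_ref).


p / p_ref = 9.392 / 2e-5 = 469600
SPL = 20 * log10(469600) = 113.43 dB


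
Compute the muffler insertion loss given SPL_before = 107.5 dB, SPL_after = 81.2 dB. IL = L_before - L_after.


Insertion loss = SPL without muffler - SPL with muffler
IL = 107.5 - 81.2 = 26.3 dB


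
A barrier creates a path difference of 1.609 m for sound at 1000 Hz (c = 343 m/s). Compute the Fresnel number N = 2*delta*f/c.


N = 2*delta*f/c = 2*delta/lambda, where lambda = c/f
lambda = 343 / 1000 = 0.343 m
N = 2 * 1.609 / 0.343 = 9.3819


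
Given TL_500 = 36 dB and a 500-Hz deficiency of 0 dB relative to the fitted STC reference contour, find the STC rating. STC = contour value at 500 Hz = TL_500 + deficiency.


By ASTM E413, STC = value of the fitted reference contour at 500 Hz.
Contour value at 500 Hz = TL_500 + deficiency = 36 + 0 = 36
STC = 36


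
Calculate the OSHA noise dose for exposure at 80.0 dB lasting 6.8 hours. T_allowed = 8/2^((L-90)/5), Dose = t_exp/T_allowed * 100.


T_allowed = 8 / 2^((80.0 - 90)/5) = 32 hr
Dose = 6.8 / 32 * 100 = 21.25 %


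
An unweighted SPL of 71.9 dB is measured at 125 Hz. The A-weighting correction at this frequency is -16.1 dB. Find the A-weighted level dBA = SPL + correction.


A-weighting table: 125 Hz -> -16.1 dB correction
SPL_A = SPL + correction = 71.9 + (-16.1) = 55.8 dBA


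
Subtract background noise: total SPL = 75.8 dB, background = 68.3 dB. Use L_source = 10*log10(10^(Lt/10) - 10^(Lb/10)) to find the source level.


10^(75.8/10) = 3.80189e+07
10^(68.3/10) = 6.76083e+06
Difference = 3.80189e+07 - 6.76083e+06 = 3.12581e+07
L_source = 10*log10(3.12581e+07) = 74.95 dB


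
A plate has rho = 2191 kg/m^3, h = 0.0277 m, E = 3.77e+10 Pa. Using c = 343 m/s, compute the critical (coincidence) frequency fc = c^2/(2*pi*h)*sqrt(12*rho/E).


12*rho/E = 12*2191/3.77e+10 = 6.97401e-07
sqrt(12*rho/E) = sqrt(6.97401e-07) = 0.000835105
c^2/(2*pi*h) = 343^2/(2*pi*0.0277) = 675972
fc = 675972 * 0.000835105 = 564.51 Hz


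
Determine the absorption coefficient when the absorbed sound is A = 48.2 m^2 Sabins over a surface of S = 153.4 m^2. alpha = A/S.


Absorption coefficient = absorbed power / incident power
alpha = A / S = 48.2 / 153.4 = 0.31421


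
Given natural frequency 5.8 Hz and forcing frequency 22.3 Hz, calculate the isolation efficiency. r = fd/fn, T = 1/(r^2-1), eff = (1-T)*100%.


r = 22.3 / 5.8 = 3.84483
r^2 - 1 = 3.84483^2 - 1 = 13.7827
T = 1/13.7827 = 0.0725547
Efficiency = (1 - 0.0725547)*100 = 92.745 %


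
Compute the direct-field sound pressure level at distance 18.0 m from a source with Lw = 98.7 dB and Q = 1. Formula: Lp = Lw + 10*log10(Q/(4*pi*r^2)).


4*pi*r^2 = 4*pi*18.0^2 = 4071.5 m^2
Q / (4*pi*r^2) = 1 / 4071.5 = 0.00024561
Lp = 98.7 + 10*log10(0.00024561) = 62.602 dB


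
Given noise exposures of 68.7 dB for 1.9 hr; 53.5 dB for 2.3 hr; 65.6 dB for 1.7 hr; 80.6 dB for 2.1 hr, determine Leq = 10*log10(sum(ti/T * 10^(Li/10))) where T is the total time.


T_total = 1.9 + 2.3 + 1.7 + 2.1 = 8.0 hr
(1.9/8.0) * 10^(68.7/10) = 1.76061e+06
(2.3/8.0) * 10^(53.5/10) = 64363.2
(1.7/8.0) * 10^(65.6/10) = 771541
(2.1/8.0) * 10^(80.6/10) = 3.0139e+07
Sum = 1.76061e+06 + 64363.2 + 771541 + 3.0139e+07 = 3.27355e+07
Leq = 10*log10(3.27355e+07) = 75.15 dB


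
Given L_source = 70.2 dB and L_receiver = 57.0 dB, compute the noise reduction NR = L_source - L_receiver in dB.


NR = L_source - L_receiver (difference between source and receiving room levels)
NR = 70.2 - 57.0 = 13.2 dB


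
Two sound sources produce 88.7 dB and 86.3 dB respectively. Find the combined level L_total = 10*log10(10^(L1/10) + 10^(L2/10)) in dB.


10^(88.7/10) = 7.4131e+08
10^(86.3/10) = 4.2658e+08
Sum = 7.4131e+08 + 4.2658e+08 = 1.16789e+09
L_total = 10*log10(1.16789e+09) = 90.674 dB


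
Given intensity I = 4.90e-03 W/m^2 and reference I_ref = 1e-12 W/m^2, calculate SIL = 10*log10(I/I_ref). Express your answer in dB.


I / I_ref = 4.90e-03 / 1e-12 = 4.9e+09
SIL = 10 * log10(4.9e+09) = 96.902 dB


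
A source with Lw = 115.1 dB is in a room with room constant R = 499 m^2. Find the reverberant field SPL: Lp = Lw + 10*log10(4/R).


4/R = 4/499 = 0.00801603
Lp = 115.1 + 10*log10(0.00801603) = 94.14 dB


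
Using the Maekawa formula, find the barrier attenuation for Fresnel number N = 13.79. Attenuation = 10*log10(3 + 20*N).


3 + 20*N = 3 + 20*13.79 = 278.8
Att = 10*log10(278.8) = 24.453 dB


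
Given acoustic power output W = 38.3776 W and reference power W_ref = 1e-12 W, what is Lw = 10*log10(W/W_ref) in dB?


W / W_ref = 38.3776 / 1e-12 = 3.83776e+13
Lw = 10 * log10(3.83776e+13) = 135.84 dB


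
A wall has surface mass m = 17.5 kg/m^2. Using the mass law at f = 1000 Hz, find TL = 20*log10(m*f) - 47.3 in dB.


m * f = 17.5 * 1000 = 17500
20*log10(17500) = 84.8608 dB
TL = 84.8608 - 47.3 = 37.561 dB


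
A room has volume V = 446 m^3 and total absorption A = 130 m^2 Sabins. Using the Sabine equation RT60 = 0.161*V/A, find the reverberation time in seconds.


RT60 = 0.161 * 446 / 130 = 0.55235 s


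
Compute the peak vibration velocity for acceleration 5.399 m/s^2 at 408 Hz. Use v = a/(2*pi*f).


omega = 2*pi*f = 2*pi*408 = 2563.54 rad/s
v = a / omega = 5.399 / 2563.54 = 0.0021061 m/s


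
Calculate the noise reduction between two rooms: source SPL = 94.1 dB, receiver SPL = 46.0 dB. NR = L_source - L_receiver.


NR = L_source - L_receiver (difference between source and receiving room levels)
NR = 94.1 - 46.0 = 48.1 dB


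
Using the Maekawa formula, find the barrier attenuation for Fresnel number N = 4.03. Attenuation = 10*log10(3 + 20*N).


3 + 20*N = 3 + 20*4.03 = 83.6
Att = 10*log10(83.6) = 19.222 dB


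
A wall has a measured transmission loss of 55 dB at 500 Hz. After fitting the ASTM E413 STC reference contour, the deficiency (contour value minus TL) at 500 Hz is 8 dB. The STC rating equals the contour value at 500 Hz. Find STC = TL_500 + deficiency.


By ASTM E413, STC = value of the fitted reference contour at 500 Hz.
Contour value at 500 Hz = TL_500 + deficiency = 55 + 8 = 63
STC = 63


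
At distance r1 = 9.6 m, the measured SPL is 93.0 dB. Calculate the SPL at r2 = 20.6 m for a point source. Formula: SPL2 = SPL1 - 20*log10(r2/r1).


r2/r1 = 20.6/9.6 = 2.14583
Correction = 20*log10(2.14583) = 6.63191 dB
SPL2 = 93.0 - 6.63191 = 86.368 dB


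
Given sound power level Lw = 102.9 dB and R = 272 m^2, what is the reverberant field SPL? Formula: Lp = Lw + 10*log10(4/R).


4/R = 4/272 = 0.0147059
Lp = 102.9 + 10*log10(0.0147059) = 84.575 dB


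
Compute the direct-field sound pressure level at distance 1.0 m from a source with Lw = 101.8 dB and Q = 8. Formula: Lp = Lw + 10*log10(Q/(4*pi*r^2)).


4*pi*r^2 = 4*pi*1.0^2 = 12.5664 m^2
Q / (4*pi*r^2) = 8 / 12.5664 = 0.636618
Lp = 101.8 + 10*log10(0.636618) = 99.839 dB


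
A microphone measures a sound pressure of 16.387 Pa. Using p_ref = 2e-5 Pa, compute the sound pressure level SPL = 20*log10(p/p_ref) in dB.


p / p_ref = 16.387 / 2e-5 = 819350
SPL = 20 * log10(819350) = 118.27 dB


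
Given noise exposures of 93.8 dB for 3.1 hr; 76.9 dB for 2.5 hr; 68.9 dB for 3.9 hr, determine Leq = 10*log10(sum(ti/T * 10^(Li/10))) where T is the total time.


T_total = 3.1 + 2.5 + 3.9 = 9.5 hr
(3.1/9.5) * 10^(93.8/10) = 7.82777e+08
(2.5/9.5) * 10^(76.9/10) = 1.28889e+07
(3.9/9.5) * 10^(68.9/10) = 3.1867e+06
Sum = 7.82777e+08 + 1.28889e+07 + 3.1867e+06 = 7.98853e+08
Leq = 10*log10(7.98853e+08) = 89.025 dB


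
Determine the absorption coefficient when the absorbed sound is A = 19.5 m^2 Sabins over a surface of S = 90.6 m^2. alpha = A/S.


Absorption coefficient = absorbed power / incident power
alpha = A / S = 19.5 / 90.6 = 0.21523


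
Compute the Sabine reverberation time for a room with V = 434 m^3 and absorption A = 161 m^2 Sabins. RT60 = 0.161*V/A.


RT60 = 0.161 * 434 / 161 = 0.434 s


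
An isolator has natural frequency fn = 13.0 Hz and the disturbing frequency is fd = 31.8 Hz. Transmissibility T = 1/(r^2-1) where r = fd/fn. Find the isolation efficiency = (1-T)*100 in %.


r = 31.8 / 13.0 = 2.44615
r^2 - 1 = 2.44615^2 - 1 = 4.98365
T = 1/4.98365 = 0.200656
Efficiency = (1 - 0.200656)*100 = 79.934 %


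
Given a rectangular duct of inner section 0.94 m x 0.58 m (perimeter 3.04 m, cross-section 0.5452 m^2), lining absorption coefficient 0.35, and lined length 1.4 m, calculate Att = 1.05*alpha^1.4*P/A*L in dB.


alpha^1.4 = 0.35^1.4 = 0.229983
Attenuation rate = 1.05 * alpha^1.4 * P / A
= 1.05 * 0.229983 * 3.04 / 0.5452 = 1.34649 dB/m
Total Att = 1.34649 * 1.4 = 1.8851 dB


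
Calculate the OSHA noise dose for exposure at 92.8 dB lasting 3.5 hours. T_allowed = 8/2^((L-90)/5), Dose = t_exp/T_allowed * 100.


T_allowed = 8 / 2^((92.8 - 90)/5) = 5.42642 hr
Dose = 3.5 / 5.42642 * 100 = 64.499 %


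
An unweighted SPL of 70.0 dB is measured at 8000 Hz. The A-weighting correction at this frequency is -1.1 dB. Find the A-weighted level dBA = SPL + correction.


A-weighting table: 8000 Hz -> -1.1 dB correction
SPL_A = SPL + correction = 70.0 + (-1.1) = 68.9 dBA


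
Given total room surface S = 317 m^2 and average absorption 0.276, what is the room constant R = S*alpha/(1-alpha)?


R = 317 * 0.276 / (1 - 0.276) = 120.85 m^2


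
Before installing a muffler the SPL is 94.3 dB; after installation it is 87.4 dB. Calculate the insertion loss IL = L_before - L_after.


Insertion loss = SPL without muffler - SPL with muffler
IL = 94.3 - 87.4 = 6.9 dB


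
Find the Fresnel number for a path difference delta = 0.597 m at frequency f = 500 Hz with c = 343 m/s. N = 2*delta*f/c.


N = 2*delta*f/c = 2*delta/lambda, where lambda = c/f
lambda = 343 / 500 = 0.686 m
N = 2 * 0.597 / 0.686 = 1.7405


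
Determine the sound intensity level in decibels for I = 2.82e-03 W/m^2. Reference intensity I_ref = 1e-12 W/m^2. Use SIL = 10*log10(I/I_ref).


I / I_ref = 2.82e-03 / 1e-12 = 2.82e+09
SIL = 10 * log10(2.82e+09) = 94.502 dB


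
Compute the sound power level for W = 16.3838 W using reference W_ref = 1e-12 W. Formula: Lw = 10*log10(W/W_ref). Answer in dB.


W / W_ref = 16.3838 / 1e-12 = 1.63838e+13
Lw = 10 * log10(1.63838e+13) = 132.14 dB


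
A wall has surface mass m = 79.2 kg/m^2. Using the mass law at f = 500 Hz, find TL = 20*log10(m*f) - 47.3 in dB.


m * f = 79.2 * 500 = 39600
20*log10(39600) = 91.9539 dB
TL = 91.9539 - 47.3 = 44.654 dB


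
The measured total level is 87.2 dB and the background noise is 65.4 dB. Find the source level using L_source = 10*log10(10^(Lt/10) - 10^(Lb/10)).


10^(87.2/10) = 5.24807e+08
10^(65.4/10) = 3.46737e+06
Difference = 5.24807e+08 - 3.46737e+06 = 5.2134e+08
L_source = 10*log10(5.2134e+08) = 87.171 dB


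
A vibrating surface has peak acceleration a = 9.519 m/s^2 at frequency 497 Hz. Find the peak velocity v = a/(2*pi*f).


omega = 2*pi*f = 2*pi*497 = 3122.74 rad/s
v = a / omega = 9.519 / 3122.74 = 0.0030483 m/s


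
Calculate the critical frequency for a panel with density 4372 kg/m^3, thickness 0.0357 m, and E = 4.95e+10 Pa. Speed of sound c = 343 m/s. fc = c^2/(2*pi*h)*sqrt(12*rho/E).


12*rho/E = 12*4372/4.95e+10 = 1.05988e-06
sqrt(12*rho/E) = sqrt(1.05988e-06) = 0.0010295
c^2/(2*pi*h) = 343^2/(2*pi*0.0357) = 524494
fc = 524494 * 0.0010295 = 539.97 Hz


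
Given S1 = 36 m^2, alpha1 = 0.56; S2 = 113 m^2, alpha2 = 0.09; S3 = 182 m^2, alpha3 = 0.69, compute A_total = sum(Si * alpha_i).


36 * 0.56 = 20.16
113 * 0.09 = 10.17
182 * 0.69 = 125.58
A_total = 20.16 + 10.17 + 125.58 = 155.91 m^2


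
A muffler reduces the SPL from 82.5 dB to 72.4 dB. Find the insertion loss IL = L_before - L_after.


Insertion loss = SPL without muffler - SPL with muffler
IL = 82.5 - 72.4 = 10.1 dB


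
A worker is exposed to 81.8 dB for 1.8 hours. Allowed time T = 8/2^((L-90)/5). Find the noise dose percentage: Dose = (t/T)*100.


T_allowed = 8 / 2^((81.8 - 90)/5) = 24.9333 hr
Dose = 1.8 / 24.9333 * 100 = 7.2193 %


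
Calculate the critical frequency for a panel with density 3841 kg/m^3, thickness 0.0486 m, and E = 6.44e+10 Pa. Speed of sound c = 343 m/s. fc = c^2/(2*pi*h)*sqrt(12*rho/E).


12*rho/E = 12*3841/6.44e+10 = 7.15714e-07
sqrt(12*rho/E) = sqrt(7.15714e-07) = 0.000845999
c^2/(2*pi*h) = 343^2/(2*pi*0.0486) = 385276
fc = 385276 * 0.000845999 = 325.94 Hz


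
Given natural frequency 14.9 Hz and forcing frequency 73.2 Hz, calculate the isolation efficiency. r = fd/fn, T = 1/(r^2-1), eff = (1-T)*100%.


r = 73.2 / 14.9 = 4.91275
r^2 - 1 = 4.91275^2 - 1 = 23.1351
T = 1/23.1351 = 0.0432244
Efficiency = (1 - 0.0432244)*100 = 95.678 %


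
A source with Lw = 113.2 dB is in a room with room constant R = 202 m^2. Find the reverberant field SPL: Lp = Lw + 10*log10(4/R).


4/R = 4/202 = 0.019802
Lp = 113.2 + 10*log10(0.019802) = 96.167 dB


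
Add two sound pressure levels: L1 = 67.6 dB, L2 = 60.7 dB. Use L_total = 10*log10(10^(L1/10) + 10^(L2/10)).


10^(67.6/10) = 5.7544e+06
10^(60.7/10) = 1.1749e+06
Sum = 5.7544e+06 + 1.1749e+06 = 6.9293e+06
L_total = 10*log10(6.9293e+06) = 68.407 dB


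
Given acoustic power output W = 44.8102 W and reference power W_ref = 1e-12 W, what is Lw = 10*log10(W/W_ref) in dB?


W / W_ref = 44.8102 / 1e-12 = 4.48102e+13
Lw = 10 * log10(4.48102e+13) = 136.51 dB


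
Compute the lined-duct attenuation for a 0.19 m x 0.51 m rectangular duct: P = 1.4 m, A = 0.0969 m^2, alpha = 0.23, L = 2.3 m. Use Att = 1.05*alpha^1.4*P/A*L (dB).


alpha^1.4 = 0.23^1.4 = 0.127767
Attenuation rate = 1.05 * alpha^1.4 * P / A
= 1.05 * 0.127767 * 1.4 / 0.0969 = 1.93826 dB/m
Total Att = 1.93826 * 2.3 = 4.458 dB


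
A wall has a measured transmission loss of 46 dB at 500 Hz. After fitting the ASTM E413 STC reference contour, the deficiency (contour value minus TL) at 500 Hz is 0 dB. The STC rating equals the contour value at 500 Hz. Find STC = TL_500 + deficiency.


By ASTM E413, STC = value of the fitted reference contour at 500 Hz.
Contour value at 500 Hz = TL_500 + deficiency = 46 + 0 = 46
STC = 46


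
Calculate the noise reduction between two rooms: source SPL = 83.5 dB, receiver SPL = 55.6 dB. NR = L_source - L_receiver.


NR = L_source - L_receiver (difference between source and receiving room levels)
NR = 83.5 - 55.6 = 27.9 dB


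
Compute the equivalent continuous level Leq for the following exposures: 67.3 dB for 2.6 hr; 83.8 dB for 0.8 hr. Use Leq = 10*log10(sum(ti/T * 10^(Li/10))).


T_total = 2.6 + 0.8 = 3.4 hr
(2.6/3.4) * 10^(67.3/10) = 4.10671e+06
(0.8/3.4) * 10^(83.8/10) = 5.64431e+07
Sum = 4.10671e+06 + 5.64431e+07 = 6.05498e+07
Leq = 10*log10(6.05498e+07) = 77.821 dB


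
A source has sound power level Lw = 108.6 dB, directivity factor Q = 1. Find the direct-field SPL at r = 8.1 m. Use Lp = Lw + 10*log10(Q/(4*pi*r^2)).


4*pi*r^2 = 4*pi*8.1^2 = 824.48 m^2
Q / (4*pi*r^2) = 1 / 824.48 = 0.00121289
Lp = 108.6 + 10*log10(0.00121289) = 79.438 dB


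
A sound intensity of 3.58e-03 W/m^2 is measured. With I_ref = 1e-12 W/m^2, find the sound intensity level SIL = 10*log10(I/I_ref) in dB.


I / I_ref = 3.58e-03 / 1e-12 = 3.58e+09
SIL = 10 * log10(3.58e+09) = 95.539 dB


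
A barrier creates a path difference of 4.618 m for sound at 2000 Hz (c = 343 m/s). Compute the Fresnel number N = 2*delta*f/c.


N = 2*delta*f/c = 2*delta/lambda, where lambda = c/f
lambda = 343 / 2000 = 0.1715 m
N = 2 * 4.618 / 0.1715 = 53.854


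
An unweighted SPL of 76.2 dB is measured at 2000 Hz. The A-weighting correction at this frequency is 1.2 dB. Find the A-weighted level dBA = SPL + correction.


A-weighting table: 2000 Hz -> 1.2 dB correction
SPL_A = SPL + correction = 76.2 + (1.2) = 77.4 dBA


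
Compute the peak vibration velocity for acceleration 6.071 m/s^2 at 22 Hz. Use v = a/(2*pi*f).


omega = 2*pi*f = 2*pi*22 = 138.23 rad/s
v = a / omega = 6.071 / 138.23 = 0.04392 m/s


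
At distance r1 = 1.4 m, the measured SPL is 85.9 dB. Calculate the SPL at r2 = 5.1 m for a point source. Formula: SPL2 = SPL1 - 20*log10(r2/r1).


r2/r1 = 5.1/1.4 = 3.64286
Correction = 20*log10(3.64286) = 11.2288 dB
SPL2 = 85.9 - 11.2288 = 74.671 dB


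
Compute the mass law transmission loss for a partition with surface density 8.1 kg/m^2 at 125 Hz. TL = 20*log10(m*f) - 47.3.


m * f = 8.1 * 125 = 1012.5
20*log10(1012.5) = 60.1079 dB
TL = 60.1079 - 47.3 = 12.808 dB


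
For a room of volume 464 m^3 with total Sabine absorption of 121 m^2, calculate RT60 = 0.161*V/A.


RT60 = 0.161 * 464 / 121 = 0.61739 s


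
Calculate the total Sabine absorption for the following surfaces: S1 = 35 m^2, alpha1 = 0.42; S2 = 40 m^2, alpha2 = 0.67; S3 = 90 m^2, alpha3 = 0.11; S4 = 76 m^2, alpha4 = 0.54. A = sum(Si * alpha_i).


35 * 0.42 = 14.7
40 * 0.67 = 26.8
90 * 0.11 = 9.9
76 * 0.54 = 41.04
A_total = 14.7 + 26.8 + 9.9 + 41.04 = 92.44 m^2


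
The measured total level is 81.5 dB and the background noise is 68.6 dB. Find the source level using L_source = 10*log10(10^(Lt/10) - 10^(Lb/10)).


10^(81.5/10) = 1.41254e+08
10^(68.6/10) = 7.24436e+06
Difference = 1.41254e+08 - 7.24436e+06 = 1.3401e+08
L_source = 10*log10(1.3401e+08) = 81.271 dB


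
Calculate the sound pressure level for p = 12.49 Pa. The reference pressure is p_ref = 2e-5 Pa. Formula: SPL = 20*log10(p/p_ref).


p / p_ref = 12.49 / 2e-5 = 624500
SPL = 20 * log10(624500) = 115.91 dB


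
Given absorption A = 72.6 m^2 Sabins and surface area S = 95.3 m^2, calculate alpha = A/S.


Absorption coefficient = absorbed power / incident power
alpha = A / S = 72.6 / 95.3 = 0.7618


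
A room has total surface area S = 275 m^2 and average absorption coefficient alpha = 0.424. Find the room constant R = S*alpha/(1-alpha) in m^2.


R = 275 * 0.424 / (1 - 0.424) = 202.43 m^2


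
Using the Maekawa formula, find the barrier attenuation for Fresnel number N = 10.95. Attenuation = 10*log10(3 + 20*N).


3 + 20*N = 3 + 20*10.95 = 222
Att = 10*log10(222) = 23.464 dB


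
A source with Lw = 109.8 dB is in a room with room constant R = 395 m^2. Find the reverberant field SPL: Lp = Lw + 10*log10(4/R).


4/R = 4/395 = 0.0101266
Lp = 109.8 + 10*log10(0.0101266) = 89.855 dB


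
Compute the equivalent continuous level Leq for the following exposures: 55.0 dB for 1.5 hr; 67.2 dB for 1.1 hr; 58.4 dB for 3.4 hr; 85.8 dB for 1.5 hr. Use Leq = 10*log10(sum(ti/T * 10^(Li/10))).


T_total = 1.5 + 1.1 + 3.4 + 1.5 = 7.5 hr
(1.5/7.5) * 10^(55.0/10) = 63245.6
(1.1/7.5) * 10^(67.2/10) = 769718
(3.4/7.5) * 10^(58.4/10) = 313630
(1.5/7.5) * 10^(85.8/10) = 7.60379e+07
Sum = 63245.6 + 769718 + 313630 + 7.60379e+07 = 7.71845e+07
Leq = 10*log10(7.71845e+07) = 78.875 dB


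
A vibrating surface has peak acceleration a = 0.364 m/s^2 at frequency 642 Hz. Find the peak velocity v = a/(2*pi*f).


omega = 2*pi*f = 2*pi*642 = 4033.8 rad/s
v = a / omega = 0.364 / 4033.8 = 9.0237e-05 m/s


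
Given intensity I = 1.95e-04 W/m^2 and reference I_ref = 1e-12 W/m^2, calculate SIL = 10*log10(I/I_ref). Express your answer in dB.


I / I_ref = 1.95e-04 / 1e-12 = 1.95e+08
SIL = 10 * log10(1.95e+08) = 82.9 dB


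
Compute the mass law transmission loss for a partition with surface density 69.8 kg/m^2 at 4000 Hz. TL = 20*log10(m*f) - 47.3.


m * f = 69.8 * 4000 = 279200
20*log10(279200) = 108.918 dB
TL = 108.918 - 47.3 = 61.618 dB


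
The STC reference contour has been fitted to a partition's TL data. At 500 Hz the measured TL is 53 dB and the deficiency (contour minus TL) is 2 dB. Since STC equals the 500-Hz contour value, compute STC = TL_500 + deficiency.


By ASTM E413, STC = value of the fitted reference contour at 500 Hz.
Contour value at 500 Hz = TL_500 + deficiency = 53 + 2 = 55
STC = 55


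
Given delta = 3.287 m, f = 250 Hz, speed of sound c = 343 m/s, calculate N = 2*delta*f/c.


N = 2*delta*f/c = 2*delta/lambda, where lambda = c/f
lambda = 343 / 250 = 1.372 m
N = 2 * 3.287 / 1.372 = 4.7915


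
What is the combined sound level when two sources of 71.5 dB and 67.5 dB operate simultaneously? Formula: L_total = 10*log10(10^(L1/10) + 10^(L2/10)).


10^(71.5/10) = 1.41254e+07
10^(67.5/10) = 5.62341e+06
Sum = 1.41254e+07 + 5.62341e+06 = 1.97488e+07
L_total = 10*log10(1.97488e+07) = 72.955 dB


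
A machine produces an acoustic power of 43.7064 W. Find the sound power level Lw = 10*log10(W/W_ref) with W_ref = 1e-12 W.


W / W_ref = 43.7064 / 1e-12 = 4.37064e+13
Lw = 10 * log10(4.37064e+13) = 136.41 dB


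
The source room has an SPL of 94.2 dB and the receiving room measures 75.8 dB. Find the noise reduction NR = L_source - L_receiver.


NR = L_source - L_receiver (difference between source and receiving room levels)
NR = 94.2 - 75.8 = 18.4 dB


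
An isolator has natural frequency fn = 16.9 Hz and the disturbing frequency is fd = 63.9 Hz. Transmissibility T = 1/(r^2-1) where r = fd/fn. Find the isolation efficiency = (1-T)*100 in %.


r = 63.9 / 16.9 = 3.78107
r^2 - 1 = 3.78107^2 - 1 = 13.2965
T = 1/13.2965 = 0.0752078
Efficiency = (1 - 0.0752078)*100 = 92.479 %


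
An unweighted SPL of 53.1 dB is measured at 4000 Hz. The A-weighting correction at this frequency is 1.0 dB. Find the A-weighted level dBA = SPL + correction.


A-weighting table: 4000 Hz -> 1.0 dB correction
SPL_A = SPL + correction = 53.1 + (1.0) = 54.1 dBA


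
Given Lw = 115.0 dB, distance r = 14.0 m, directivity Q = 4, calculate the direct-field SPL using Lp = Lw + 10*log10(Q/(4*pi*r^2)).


4*pi*r^2 = 4*pi*14.0^2 = 2463.01 m^2
Q / (4*pi*r^2) = 4 / 2463.01 = 0.00162403
Lp = 115.0 + 10*log10(0.00162403) = 87.106 dB


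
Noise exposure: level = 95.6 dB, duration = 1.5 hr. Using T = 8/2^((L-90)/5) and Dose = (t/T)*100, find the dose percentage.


T_allowed = 8 / 2^((95.6 - 90)/5) = 3.68075 hr
Dose = 1.5 / 3.68075 * 100 = 40.753 %


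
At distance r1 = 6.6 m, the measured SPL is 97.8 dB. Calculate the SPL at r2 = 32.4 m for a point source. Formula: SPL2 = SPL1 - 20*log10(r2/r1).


r2/r1 = 32.4/6.6 = 4.90909
Correction = 20*log10(4.90909) = 13.82 dB
SPL2 = 97.8 - 13.82 = 83.98 dB


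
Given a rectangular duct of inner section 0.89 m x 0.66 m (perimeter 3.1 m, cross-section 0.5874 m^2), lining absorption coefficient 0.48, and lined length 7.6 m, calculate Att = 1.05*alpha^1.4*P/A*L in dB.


alpha^1.4 = 0.48^1.4 = 0.35788
Attenuation rate = 1.05 * alpha^1.4 * P / A
= 1.05 * 0.35788 * 3.1 / 0.5874 = 1.98315 dB/m
Total Att = 1.98315 * 7.6 = 15.072 dB


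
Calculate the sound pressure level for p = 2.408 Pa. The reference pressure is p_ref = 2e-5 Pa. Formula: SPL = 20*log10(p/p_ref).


p / p_ref = 2.408 / 2e-5 = 120400
SPL = 20 * log10(120400) = 101.61 dB


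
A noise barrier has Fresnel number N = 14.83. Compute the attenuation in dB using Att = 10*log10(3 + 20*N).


3 + 20*N = 3 + 20*14.83 = 299.6
Att = 10*log10(299.6) = 24.765 dB


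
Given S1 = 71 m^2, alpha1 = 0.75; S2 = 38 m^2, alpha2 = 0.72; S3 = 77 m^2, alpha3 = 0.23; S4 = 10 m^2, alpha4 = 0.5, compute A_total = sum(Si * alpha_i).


71 * 0.75 = 53.25
38 * 0.72 = 27.36
77 * 0.23 = 17.71
10 * 0.5 = 5
A_total = 53.25 + 27.36 + 17.71 + 5 = 103.32 m^2


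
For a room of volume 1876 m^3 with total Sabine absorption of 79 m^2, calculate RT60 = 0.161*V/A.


RT60 = 0.161 * 1876 / 79 = 3.8232 s


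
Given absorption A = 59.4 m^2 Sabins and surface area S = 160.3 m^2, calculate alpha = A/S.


Absorption coefficient = absorbed power / incident power
alpha = A / S = 59.4 / 160.3 = 0.37056


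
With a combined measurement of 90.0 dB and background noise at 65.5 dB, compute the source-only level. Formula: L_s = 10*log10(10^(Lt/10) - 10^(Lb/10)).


10^(90.0/10) = 1e+09
10^(65.5/10) = 3.54813e+06
Difference = 1e+09 - 3.54813e+06 = 9.96452e+08
L_source = 10*log10(9.96452e+08) = 89.985 dB


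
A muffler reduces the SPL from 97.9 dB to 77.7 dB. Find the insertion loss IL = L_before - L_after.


Insertion loss = SPL without muffler - SPL with muffler
IL = 97.9 - 77.7 = 20.2 dB


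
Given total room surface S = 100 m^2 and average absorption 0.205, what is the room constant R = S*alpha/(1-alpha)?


R = 100 * 0.205 / (1 - 0.205) = 25.786 m^2


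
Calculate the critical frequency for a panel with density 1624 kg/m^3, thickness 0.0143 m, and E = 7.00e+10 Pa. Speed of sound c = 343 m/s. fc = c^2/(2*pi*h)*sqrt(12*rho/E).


12*rho/E = 12*1624/7.00e+10 = 2.784e-07
sqrt(12*rho/E) = sqrt(2.784e-07) = 0.000527636
c^2/(2*pi*h) = 343^2/(2*pi*0.0143) = 1.3094e+06
fc = 1.3094e+06 * 0.000527636 = 690.89 Hz


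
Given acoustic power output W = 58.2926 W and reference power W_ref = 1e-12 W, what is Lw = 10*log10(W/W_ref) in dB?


W / W_ref = 58.2926 / 1e-12 = 5.82926e+13
Lw = 10 * log10(5.82926e+13) = 137.66 dB


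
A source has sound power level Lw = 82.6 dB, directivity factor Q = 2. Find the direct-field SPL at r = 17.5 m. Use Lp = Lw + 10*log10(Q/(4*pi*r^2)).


4*pi*r^2 = 4*pi*17.5^2 = 3848.45 m^2
Q / (4*pi*r^2) = 2 / 3848.45 = 0.00051969
Lp = 82.6 + 10*log10(0.00051969) = 49.757 dB


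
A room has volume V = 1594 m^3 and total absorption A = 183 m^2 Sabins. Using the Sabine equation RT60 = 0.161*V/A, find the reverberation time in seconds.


RT60 = 0.161 * 1594 / 183 = 1.4024 s


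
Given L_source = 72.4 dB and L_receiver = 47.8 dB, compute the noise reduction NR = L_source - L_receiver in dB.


NR = L_source - L_receiver (difference between source and receiving room levels)
NR = 72.4 - 47.8 = 24.6 dB


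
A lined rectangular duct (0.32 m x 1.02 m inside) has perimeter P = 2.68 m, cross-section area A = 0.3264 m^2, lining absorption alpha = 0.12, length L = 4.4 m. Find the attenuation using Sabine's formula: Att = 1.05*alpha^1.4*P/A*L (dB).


alpha^1.4 = 0.12^1.4 = 0.0513871
Attenuation rate = 1.05 * alpha^1.4 * P / A
= 1.05 * 0.0513871 * 2.68 / 0.3264 = 0.443025 dB/m
Total Att = 0.443025 * 4.4 = 1.9493 dB


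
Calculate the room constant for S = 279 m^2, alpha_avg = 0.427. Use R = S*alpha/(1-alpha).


R = 279 * 0.427 / (1 - 0.427) = 207.91 m^2


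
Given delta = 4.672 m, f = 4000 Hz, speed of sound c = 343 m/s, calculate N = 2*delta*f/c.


N = 2*delta*f/c = 2*delta/lambda, where lambda = c/f
lambda = 343 / 4000 = 0.08575 m
N = 2 * 4.672 / 0.08575 = 108.97


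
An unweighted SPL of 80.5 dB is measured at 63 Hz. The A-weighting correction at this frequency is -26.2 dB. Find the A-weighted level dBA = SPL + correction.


A-weighting table: 63 Hz -> -26.2 dB correction
SPL_A = SPL + correction = 80.5 + (-26.2) = 54.3 dBA


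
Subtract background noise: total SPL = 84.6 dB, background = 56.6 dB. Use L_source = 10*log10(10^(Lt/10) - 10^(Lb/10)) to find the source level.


10^(84.6/10) = 2.88403e+08
10^(56.6/10) = 457088
Difference = 2.88403e+08 - 457088 = 2.87946e+08
L_source = 10*log10(2.87946e+08) = 84.593 dB


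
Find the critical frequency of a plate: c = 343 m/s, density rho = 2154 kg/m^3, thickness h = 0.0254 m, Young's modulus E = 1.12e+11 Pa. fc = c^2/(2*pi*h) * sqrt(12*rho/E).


12*rho/E = 12*2154/1.12e+11 = 2.30786e-07
sqrt(12*rho/E) = sqrt(2.30786e-07) = 0.000480402
c^2/(2*pi*h) = 343^2/(2*pi*0.0254) = 737182
fc = 737182 * 0.000480402 = 354.14 Hz


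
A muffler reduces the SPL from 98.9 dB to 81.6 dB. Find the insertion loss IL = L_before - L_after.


Insertion loss = SPL without muffler - SPL with muffler
IL = 98.9 - 81.6 = 17.3 dB


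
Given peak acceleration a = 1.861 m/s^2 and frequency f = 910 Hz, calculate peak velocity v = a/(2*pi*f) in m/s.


omega = 2*pi*f = 2*pi*910 = 5717.7 rad/s
v = a / omega = 1.861 / 5717.7 = 0.00032548 m/s


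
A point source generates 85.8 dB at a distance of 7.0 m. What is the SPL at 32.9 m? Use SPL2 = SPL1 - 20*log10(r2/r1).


r2/r1 = 32.9/7.0 = 4.7
Correction = 20*log10(4.7) = 13.442 dB
SPL2 = 85.8 - 13.442 = 72.358 dB


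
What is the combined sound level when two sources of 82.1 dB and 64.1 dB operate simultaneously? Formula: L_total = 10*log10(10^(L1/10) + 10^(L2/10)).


10^(82.1/10) = 1.62181e+08
10^(64.1/10) = 2.5704e+06
Sum = 1.62181e+08 + 2.5704e+06 = 1.64751e+08
L_total = 10*log10(1.64751e+08) = 82.168 dB


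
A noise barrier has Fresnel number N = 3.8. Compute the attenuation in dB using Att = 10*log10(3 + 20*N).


3 + 20*N = 3 + 20*3.8 = 79
Att = 10*log10(79) = 18.976 dB


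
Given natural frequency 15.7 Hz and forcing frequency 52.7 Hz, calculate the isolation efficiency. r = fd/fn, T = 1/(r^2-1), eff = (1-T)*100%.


r = 52.7 / 15.7 = 3.35669
r^2 - 1 = 3.35669^2 - 1 = 10.2674
T = 1/10.2674 = 0.0973956
Efficiency = (1 - 0.0973956)*100 = 90.26 %


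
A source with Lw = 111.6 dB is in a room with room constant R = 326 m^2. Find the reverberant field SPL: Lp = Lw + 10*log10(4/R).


4/R = 4/326 = 0.0122699
Lp = 111.6 + 10*log10(0.0122699) = 92.488 dB


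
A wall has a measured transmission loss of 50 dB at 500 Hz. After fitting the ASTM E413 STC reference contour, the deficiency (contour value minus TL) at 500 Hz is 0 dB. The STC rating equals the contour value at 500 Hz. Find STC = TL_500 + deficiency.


By ASTM E413, STC = value of the fitted reference contour at 500 Hz.
Contour value at 500 Hz = TL_500 + deficiency = 50 + 0 = 50
STC = 50


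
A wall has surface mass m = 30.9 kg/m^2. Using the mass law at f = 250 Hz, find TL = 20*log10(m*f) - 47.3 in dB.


m * f = 30.9 * 250 = 7725
20*log10(7725) = 77.758 dB
TL = 77.758 - 47.3 = 30.458 dB


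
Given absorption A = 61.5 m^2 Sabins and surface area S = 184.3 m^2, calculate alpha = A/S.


Absorption coefficient = absorbed power / incident power
alpha = A / S = 61.5 / 184.3 = 0.3337


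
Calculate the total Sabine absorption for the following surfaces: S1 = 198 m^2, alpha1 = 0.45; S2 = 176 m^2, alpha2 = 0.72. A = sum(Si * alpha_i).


198 * 0.45 = 89.1
176 * 0.72 = 126.72
A_total = 89.1 + 126.72 = 215.82 m^2


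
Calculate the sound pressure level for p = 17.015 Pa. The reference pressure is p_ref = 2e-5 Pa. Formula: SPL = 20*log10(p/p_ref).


p / p_ref = 17.015 / 2e-5 = 850750
SPL = 20 * log10(850750) = 118.6 dB


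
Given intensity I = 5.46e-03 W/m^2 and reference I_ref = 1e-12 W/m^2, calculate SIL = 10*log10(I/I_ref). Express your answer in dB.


I / I_ref = 5.46e-03 / 1e-12 = 5.46e+09
SIL = 10 * log10(5.46e+09) = 97.372 dB


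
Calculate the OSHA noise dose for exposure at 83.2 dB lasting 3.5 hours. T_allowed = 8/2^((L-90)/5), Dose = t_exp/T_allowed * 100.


T_allowed = 8 / 2^((83.2 - 90)/5) = 20.5348 hr
Dose = 3.5 / 20.5348 * 100 = 17.044 %


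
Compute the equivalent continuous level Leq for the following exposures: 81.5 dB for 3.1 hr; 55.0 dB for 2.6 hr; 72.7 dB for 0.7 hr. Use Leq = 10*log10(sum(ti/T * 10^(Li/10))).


T_total = 3.1 + 2.6 + 0.7 = 6.4 hr
(3.1/6.4) * 10^(81.5/10) = 6.84198e+07
(2.6/6.4) * 10^(55.0/10) = 128468
(0.7/6.4) * 10^(72.7/10) = 2.03666e+06
Sum = 6.84198e+07 + 128468 + 2.03666e+06 = 7.05849e+07
Leq = 10*log10(7.05849e+07) = 78.487 dB


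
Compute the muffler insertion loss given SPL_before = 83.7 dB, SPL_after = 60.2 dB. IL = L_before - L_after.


Insertion loss = SPL without muffler - SPL with muffler
IL = 83.7 - 60.2 = 23.5 dB


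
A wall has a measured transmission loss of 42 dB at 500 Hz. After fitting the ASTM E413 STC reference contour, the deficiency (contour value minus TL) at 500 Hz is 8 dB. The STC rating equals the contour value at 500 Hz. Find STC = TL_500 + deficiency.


By ASTM E413, STC = value of the fitted reference contour at 500 Hz.
Contour value at 500 Hz = TL_500 + deficiency = 42 + 8 = 50
STC = 50


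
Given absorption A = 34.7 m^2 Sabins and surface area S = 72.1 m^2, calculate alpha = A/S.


Absorption coefficient = absorbed power / incident power
alpha = A / S = 34.7 / 72.1 = 0.48128


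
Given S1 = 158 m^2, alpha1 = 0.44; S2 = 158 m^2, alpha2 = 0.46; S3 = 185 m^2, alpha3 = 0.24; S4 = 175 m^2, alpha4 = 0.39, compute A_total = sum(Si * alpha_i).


158 * 0.44 = 69.52
158 * 0.46 = 72.68
185 * 0.24 = 44.4
175 * 0.39 = 68.25
A_total = 69.52 + 72.68 + 44.4 + 68.25 = 254.85 m^2


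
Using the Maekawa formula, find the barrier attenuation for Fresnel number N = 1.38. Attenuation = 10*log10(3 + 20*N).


3 + 20*N = 3 + 20*1.38 = 30.6
Att = 10*log10(30.6) = 14.857 dB


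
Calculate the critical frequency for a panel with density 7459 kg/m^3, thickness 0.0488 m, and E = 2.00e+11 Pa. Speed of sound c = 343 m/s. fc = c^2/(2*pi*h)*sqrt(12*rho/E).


12*rho/E = 12*7459/2.00e+11 = 4.4754e-07
sqrt(12*rho/E) = sqrt(4.4754e-07) = 0.000668984
c^2/(2*pi*h) = 343^2/(2*pi*0.0488) = 383697
fc = 383697 * 0.000668984 = 256.69 Hz


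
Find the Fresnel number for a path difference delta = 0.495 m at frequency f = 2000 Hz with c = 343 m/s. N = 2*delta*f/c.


N = 2*delta*f/c = 2*delta/lambda, where lambda = c/f
lambda = 343 / 2000 = 0.1715 m
N = 2 * 0.495 / 0.1715 = 5.7726


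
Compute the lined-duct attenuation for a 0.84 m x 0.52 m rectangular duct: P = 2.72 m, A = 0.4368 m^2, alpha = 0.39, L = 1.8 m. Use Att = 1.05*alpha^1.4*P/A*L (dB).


alpha^1.4 = 0.39^1.4 = 0.267603
Attenuation rate = 1.05 * alpha^1.4 * P / A
= 1.05 * 0.267603 * 2.72 / 0.4368 = 1.74971 dB/m
Total Att = 1.74971 * 1.8 = 3.1495 dB
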